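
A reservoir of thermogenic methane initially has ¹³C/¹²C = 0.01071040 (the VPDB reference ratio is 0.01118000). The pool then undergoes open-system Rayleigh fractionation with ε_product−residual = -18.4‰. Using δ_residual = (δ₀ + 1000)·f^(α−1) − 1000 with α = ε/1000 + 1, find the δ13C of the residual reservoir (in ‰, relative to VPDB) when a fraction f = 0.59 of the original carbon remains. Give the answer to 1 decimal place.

-32.7‰

δ₀ = (0.01071040/0.01118000 − 1)×1000 = (0.957996 − 1)×1000 = -42.004‰
α − 1 = ε/1000 = -0.0184
f^(α−1) = 0.59^(-0.0184) = 1.009756
δ_res = (-42.004 + 1000) × 1.009756 − 1000 = 967.342 − 1000 = -32.66‰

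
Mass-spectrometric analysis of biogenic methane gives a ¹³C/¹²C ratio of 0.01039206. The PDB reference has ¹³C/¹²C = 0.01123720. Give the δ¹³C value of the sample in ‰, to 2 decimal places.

δ¹³C = (R_sample / R_standard − 1) × 1000
R_sample / R_standard = 0.01039206 / 0.01123720 = 0.924791
δ¹³C = (0.924791 − 1) × 1000 = -75.209‰

-75.21‰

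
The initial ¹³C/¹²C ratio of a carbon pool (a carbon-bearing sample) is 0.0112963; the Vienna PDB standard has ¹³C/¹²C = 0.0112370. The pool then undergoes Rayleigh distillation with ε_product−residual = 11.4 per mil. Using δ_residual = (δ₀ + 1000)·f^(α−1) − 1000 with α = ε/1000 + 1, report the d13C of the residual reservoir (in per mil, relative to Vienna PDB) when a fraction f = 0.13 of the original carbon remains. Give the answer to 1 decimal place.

δ₀ = (0.0112963/0.0112370 − 1)×1000 = (1.005277 − 1)×1000 = 5.277 per mil
α − 1 = ε/1000 = 0.0114
f^(α−1) = 0.13^(0.0114) = 0.977010
δ_res = (5.277 + 1000) × 0.977010 − 1000 = 982.166 − 1000 = -17.83 per mil

-17.8 per mil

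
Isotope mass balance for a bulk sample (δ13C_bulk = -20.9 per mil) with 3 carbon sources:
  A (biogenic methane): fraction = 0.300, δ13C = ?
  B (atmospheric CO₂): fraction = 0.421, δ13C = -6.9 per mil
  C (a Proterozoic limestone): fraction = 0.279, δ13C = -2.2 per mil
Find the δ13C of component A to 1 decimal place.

Isotope mass balance: δ_bulk = Σ fᵢ·δᵢ.
-20.9 = 0.300×δ_A + 0.421×(-6.9) + 0.279×(-2.2)
0.300·δ_A = -20.9 − (-3.519) = -17.381
δ_A = -17.381 / 0.300 = -57.94 per mil

-57.9 per mil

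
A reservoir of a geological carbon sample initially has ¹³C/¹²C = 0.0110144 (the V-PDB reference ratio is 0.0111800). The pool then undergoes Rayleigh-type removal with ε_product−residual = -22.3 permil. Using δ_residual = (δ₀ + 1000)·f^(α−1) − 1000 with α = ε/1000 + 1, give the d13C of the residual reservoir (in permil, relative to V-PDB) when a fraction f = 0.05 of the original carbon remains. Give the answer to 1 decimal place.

δ₀ = (0.0110144/0.0111800 − 1)×1000 = (0.985188 − 1)×1000 = -14.812 permil
α − 1 = ε/1000 = -0.0223
f^(α−1) = 0.05^(-0.0223) = 1.069087
δ_res = (-14.812 + 1000) × 1.069087 − 1000 = 1053.251 − 1000 = 53.25 permil

53.3 permil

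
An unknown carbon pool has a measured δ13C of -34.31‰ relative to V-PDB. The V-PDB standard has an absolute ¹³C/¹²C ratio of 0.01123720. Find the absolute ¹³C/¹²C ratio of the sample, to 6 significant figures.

0.0108517

R_sample = R_standard × (δ13C/1000 + 1)
R_sample = 0.01123720 × (-34.31/1000 + 1) = 0.01123720 × 0.965690
R_sample = 0.0108517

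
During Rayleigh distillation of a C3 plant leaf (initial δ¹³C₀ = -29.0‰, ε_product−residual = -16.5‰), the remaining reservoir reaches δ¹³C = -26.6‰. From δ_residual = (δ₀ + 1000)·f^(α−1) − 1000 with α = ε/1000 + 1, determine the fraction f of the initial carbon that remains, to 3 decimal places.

0.861

α − 1 = ε/1000 = -0.0165
(δ_res + 1000)/(δ₀ + 1000) = (-26.6 + 1000)/(-29.0 + 1000) = 973.4/971.0 = 1.002472
f = 1.002472^(1/-0.0165) = exp(ln(1.002472)/-0.0165) = exp(0.00247/-0.0165)
f = exp(-0.1496) = 0.8610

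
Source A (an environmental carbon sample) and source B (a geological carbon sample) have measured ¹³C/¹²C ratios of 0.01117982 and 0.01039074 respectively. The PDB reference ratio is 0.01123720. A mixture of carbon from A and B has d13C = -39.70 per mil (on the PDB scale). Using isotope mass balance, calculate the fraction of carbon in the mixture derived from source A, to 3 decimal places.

0.507

δ_A = (0.01117982/0.01123720 − 1)×1000 = (0.994894 − 1)×1000 = -5.106 per mil
δ_B = (0.01039074/0.01123720 − 1)×1000 = (0.924673 − 1)×1000 = -75.327 per mil
f_A = (δ_mix − δ_B)/(δ_A − δ_B) = (-39.70 − (-75.327))/(-5.106 − (-75.327))
f_A = 35.627 / 70.220 = 0.5074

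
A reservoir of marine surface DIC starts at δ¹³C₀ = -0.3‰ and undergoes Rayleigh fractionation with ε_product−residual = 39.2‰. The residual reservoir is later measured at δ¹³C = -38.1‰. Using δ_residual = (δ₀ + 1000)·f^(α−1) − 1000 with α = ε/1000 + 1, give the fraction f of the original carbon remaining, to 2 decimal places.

0.37

α − 1 = ε/1000 = 0.0392
(δ_res + 1000)/(δ₀ + 1000) = (-38.1 + 1000)/(-0.3 + 1000) = 961.9/999.7 = 0.962189
f = 0.962189^(1/0.0392) = exp(ln(0.962189)/0.0392) = exp(-0.03854/0.0392)
f = exp(-0.9833) = 0.3741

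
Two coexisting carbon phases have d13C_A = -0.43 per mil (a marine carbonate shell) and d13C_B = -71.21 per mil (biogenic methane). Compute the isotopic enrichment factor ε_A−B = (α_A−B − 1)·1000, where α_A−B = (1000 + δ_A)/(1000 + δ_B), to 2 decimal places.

α_A−B = (1000 + -0.43) / (1000 + -71.21) = 999.57 / 928.79 = 1.076207
ε_A−B = (1.076207 − 1) × 1000 = 76.207 per mil
(The approximation ε ≈ δ_A − δ_B would give 70.78 per mil.)

76.21 per mil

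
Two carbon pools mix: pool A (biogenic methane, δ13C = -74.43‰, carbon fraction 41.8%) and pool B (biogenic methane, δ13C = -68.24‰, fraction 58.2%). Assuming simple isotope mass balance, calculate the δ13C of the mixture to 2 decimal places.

-70.83‰

δ_mix = f_A·δ_A + f_B·δ_B
δ_mix = 0.418 × (-74.43) + 0.582 × (-68.24)
δ_mix = -31.112 + -39.716 = -70.827‰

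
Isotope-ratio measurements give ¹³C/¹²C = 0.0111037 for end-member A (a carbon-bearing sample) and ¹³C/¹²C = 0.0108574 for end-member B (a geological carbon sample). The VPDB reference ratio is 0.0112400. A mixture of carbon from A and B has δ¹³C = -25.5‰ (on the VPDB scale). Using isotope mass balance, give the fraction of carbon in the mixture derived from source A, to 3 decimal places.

δ_A = (0.0111037/0.0112400 − 1)×1000 = (0.987874 − 1)×1000 = -12.126‰
δ_B = (0.0108574/0.0112400 − 1)×1000 = (0.965961 − 1)×1000 = -34.039‰
f_A = (δ_mix − δ_B)/(δ_A − δ_B) = (-25.5 − (-34.039))/(-12.126 − (-34.039))
f_A = 8.539 / 21.913 = 0.3897

0.390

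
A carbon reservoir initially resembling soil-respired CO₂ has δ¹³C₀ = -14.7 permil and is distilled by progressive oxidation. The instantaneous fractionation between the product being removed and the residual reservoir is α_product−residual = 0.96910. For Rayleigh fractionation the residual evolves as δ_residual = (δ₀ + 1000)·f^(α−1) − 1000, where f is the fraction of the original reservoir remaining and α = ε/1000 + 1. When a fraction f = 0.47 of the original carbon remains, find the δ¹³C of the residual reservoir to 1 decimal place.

8.6 permil

Rayleigh residual: δ_res = (δ₀ + 1000)·f^(α−1) − 1000
α − 1 = -0.03090
f^(α−1) = 0.47^(-0.03090) = 1.023604
δ_res = (-14.7 + 1000) × 1.023604 − 1000 = 1008.557 − 1000 = 8.56 permil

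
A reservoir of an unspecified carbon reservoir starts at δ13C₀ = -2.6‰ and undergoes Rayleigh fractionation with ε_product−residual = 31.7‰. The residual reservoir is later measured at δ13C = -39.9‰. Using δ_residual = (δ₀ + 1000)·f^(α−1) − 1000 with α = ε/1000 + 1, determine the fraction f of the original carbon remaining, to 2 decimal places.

α − 1 = ε/1000 = 0.0317
(δ_res + 1000)/(δ₀ + 1000) = (-39.9 + 1000)/(-2.6 + 1000) = 960.1/997.4 = 0.962603
f = 0.962603^(1/0.0317) = exp(ln(0.962603)/0.0317) = exp(-0.03811/0.0317)
f = exp(-1.2023) = 0.3005

0.30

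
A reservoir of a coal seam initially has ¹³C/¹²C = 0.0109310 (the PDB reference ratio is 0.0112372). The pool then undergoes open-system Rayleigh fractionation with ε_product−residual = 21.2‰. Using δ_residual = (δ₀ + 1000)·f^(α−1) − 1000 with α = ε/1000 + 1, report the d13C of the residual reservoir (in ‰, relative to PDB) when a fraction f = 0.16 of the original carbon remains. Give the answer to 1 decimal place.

δ₀ = (0.0109310/0.0112372 − 1)×1000 = (0.972751 − 1)×1000 = -27.249‰
α − 1 = ε/1000 = 0.0212
f^(α−1) = 0.16^(0.0212) = 0.961894
δ_res = (-27.249 + 1000) × 0.961894 − 1000 = 935.684 − 1000 = -64.32‰

-64.3‰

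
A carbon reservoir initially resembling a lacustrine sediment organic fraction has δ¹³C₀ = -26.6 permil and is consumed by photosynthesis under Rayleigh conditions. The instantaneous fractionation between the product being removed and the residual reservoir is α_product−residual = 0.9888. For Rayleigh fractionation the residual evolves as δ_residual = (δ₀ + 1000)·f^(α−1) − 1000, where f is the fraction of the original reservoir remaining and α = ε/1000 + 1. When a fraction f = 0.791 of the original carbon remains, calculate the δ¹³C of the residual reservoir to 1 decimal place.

-24.0 permil

Rayleigh residual: δ_res = (δ₀ + 1000)·f^(α−1) − 1000
α − 1 = -0.01120
f^(α−1) = 0.791^(-0.01120) = 1.002629
δ_res = (-26.6 + 1000) × 1.002629 − 1000 = 975.959 − 1000 = -24.04 permil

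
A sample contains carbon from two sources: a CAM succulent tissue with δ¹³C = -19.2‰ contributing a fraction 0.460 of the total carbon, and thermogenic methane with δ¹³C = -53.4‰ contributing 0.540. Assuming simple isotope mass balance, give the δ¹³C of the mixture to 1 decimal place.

-37.7‰

δ_mix = f_A·δ_A + f_B·δ_B
δ_mix = 0.460 × (-19.2) + 0.540 × (-53.4)
δ_mix = -8.83 + -28.84 = -37.67‰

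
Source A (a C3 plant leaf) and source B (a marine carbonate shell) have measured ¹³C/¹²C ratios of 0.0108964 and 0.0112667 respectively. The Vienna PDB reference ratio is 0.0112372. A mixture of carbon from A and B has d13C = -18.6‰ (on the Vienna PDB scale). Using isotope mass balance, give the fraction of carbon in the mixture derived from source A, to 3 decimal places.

0.644

δ_A = (0.0108964/0.0112372 − 1)×1000 = (0.969672 − 1)×1000 = -30.328‰
δ_B = (0.0112667/0.0112372 − 1)×1000 = (1.002625 − 1)×1000 = 2.625‰
f_A = (δ_mix − δ_B)/(δ_A − δ_B) = (-18.6 − (2.625))/(-30.328 − (2.625))
f_A = -21.225 / -32.953 = 0.6441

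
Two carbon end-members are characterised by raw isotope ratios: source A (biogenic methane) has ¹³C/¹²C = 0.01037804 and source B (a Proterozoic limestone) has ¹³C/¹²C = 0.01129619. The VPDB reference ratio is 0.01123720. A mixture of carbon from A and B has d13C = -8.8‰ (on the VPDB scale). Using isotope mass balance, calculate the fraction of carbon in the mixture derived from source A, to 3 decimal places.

0.172

δ_A = (0.01037804/0.01123720 − 1)×1000 = (0.923543 − 1)×1000 = -76.457‰
δ_B = (0.01129619/0.01123720 − 1)×1000 = (1.005250 − 1)×1000 = 5.250‰
f_A = (δ_mix − δ_B)/(δ_A − δ_B) = (-8.8 − (5.250))/(-76.457 − (5.250))
f_A = -14.050 / -81.706 = 0.1720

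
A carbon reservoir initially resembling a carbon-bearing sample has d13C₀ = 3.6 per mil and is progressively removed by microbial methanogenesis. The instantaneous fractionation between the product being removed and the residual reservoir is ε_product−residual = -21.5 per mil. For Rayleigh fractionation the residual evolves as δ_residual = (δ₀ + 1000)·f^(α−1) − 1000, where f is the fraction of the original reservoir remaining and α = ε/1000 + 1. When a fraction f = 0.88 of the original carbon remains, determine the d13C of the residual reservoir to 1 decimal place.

Rayleigh residual: δ_res = (δ₀ + 1000)·f^(α−1) − 1000
α = ε/1000 + 1 = 0.97850, so α − 1 = -0.02150
f^(α−1) = 0.88^(-0.02150) = 1.002752
δ_res = (3.6 + 1000) × 1.002752 − 1000 = 1006.362 − 1000 = 6.36 per mil

6.4 per mil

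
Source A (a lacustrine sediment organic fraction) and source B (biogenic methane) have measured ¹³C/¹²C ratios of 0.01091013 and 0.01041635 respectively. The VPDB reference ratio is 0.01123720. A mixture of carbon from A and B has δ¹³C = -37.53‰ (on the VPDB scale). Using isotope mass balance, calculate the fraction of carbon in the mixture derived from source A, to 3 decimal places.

δ_A = (0.01091013/0.01123720 − 1)×1000 = (0.970894 − 1)×1000 = -29.106‰
δ_B = (0.01041635/0.01123720 − 1)×1000 = (0.926952 − 1)×1000 = -73.048‰
f_A = (δ_mix − δ_B)/(δ_A − δ_B) = (-37.53 − (-73.048))/(-29.106 − (-73.048))
f_A = 35.518 / 43.942 = 0.8083

0.808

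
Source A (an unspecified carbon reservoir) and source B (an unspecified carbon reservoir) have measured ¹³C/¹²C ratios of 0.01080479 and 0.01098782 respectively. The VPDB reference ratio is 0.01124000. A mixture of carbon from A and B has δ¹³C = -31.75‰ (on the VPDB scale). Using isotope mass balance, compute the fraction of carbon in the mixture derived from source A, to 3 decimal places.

0.572

δ_A = (0.01080479/0.01124000 − 1)×1000 = (0.961280 − 1)×1000 = -38.720‰
δ_B = (0.01098782/0.01124000 − 1)×1000 = (0.977564 − 1)×1000 = -22.436‰
f_A = (δ_mix − δ_B)/(δ_A − δ_B) = (-31.75 − (-22.436))/(-38.720 − (-22.436))
f_A = -9.314 / -16.284 = 0.5720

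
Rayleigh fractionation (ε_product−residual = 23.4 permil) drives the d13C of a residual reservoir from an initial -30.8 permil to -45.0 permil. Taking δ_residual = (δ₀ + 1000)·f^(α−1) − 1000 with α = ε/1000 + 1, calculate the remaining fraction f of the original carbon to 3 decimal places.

α − 1 = ε/1000 = 0.0234
(δ_res + 1000)/(δ₀ + 1000) = (-45.0 + 1000)/(-30.8 + 1000) = 955.0/969.2 = 0.985349
f = 0.985349^(1/0.0234) = exp(ln(0.985349)/0.0234) = exp(-0.01476/0.0234)
f = exp(-0.6308) = 0.5322

0.532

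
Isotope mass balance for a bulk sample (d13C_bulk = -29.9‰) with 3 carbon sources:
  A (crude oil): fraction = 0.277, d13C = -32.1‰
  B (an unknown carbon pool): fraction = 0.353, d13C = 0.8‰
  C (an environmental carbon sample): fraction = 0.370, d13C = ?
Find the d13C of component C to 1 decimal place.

Isotope mass balance: δ_bulk = Σ fᵢ·δᵢ.
-29.9 = 0.277×(-32.1) + 0.353×(0.8) + 0.370×δ_C
0.370·δ_C = -29.9 − (-8.609) = -21.291
δ_C = -21.291 / 0.370 = -57.54‰

-57.5‰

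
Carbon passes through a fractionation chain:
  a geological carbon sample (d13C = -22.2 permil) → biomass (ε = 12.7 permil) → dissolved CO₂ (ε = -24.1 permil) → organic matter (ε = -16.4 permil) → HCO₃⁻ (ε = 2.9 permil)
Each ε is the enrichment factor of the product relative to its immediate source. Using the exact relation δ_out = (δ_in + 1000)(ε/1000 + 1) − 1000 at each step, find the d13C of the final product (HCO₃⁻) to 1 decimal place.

step 1: δ = (-22.20 + 1000)·(12.7/1000 + 1) − 1000 = -9.78 permil
step 2: δ = (-9.78 + 1000)·(-24.1/1000 + 1) − 1000 = -33.65 permil
step 3: δ = (-33.65 + 1000)·(-16.4/1000 + 1) − 1000 = -49.49 permil
step 4: δ = (-49.49 + 1000)·(2.9/1000 + 1) − 1000 = -46.74 permil

-46.7 permil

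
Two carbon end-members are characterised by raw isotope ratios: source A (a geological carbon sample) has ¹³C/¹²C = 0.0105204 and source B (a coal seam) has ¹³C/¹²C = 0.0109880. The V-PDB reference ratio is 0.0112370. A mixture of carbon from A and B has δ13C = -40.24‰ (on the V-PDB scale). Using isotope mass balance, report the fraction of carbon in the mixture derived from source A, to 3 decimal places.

0.435

δ_A = (0.0105204/0.0112370 − 1)×1000 = (0.936229 − 1)×1000 = -63.771‰
δ_B = (0.0109880/0.0112370 − 1)×1000 = (0.977841 − 1)×1000 = -22.159‰
f_A = (δ_mix − δ_B)/(δ_A − δ_B) = (-40.24 − (-22.159))/(-63.771 − (-22.159))
f_A = -18.081 / -41.613 = 0.4345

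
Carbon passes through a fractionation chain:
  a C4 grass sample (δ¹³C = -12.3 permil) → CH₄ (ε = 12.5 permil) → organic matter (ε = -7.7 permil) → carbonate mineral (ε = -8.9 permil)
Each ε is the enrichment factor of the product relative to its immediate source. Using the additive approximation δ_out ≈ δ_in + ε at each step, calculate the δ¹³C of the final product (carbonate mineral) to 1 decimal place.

step 1: δ ≈ -12.3 + (12.5) = 0.2 permil
step 2: δ ≈ 0.2 + (-7.7) = -7.5 permil
step 3: δ ≈ -7.5 + (-8.9) = -16.4 permil

-16.4 permil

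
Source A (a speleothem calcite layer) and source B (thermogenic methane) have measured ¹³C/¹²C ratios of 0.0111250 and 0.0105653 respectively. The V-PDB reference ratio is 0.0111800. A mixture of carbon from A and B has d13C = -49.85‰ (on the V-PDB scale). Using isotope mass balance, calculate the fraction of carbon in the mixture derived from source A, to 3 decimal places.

0.103

δ_A = (0.0111250/0.0111800 − 1)×1000 = (0.995081 − 1)×1000 = -4.919‰
δ_B = (0.0105653/0.0111800 − 1)×1000 = (0.945018 − 1)×1000 = -54.982‰
f_A = (δ_mix − δ_B)/(δ_A − δ_B) = (-49.85 − (-54.982))/(-4.919 − (-54.982))
f_A = 5.132 / 50.063 = 0.1025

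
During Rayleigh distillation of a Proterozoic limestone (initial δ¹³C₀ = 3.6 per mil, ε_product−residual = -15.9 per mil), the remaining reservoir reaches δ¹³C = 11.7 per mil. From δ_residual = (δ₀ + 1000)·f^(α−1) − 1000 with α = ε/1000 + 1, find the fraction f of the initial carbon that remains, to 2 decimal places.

α − 1 = ε/1000 = -0.0159
(δ_res + 1000)/(δ₀ + 1000) = (11.7 + 1000)/(3.6 + 1000) = 1011.7/1003.6 = 1.008071
f = 1.008071^(1/-0.0159) = exp(ln(1.008071)/-0.0159) = exp(0.00804/-0.0159)
f = exp(-0.5056) = 0.6032

0.60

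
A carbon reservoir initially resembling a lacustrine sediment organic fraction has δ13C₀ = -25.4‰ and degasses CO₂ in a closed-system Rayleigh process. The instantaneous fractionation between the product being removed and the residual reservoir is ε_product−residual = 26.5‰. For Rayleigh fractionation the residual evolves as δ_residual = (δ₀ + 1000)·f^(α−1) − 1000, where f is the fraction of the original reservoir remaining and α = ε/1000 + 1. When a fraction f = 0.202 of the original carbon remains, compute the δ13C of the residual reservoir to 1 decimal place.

-65.8‰

Rayleigh residual: δ_res = (δ₀ + 1000)·f^(α−1) − 1000
α = ε/1000 + 1 = 1.02650, so α − 1 = 0.02650
f^(α−1) = 0.202^(0.02650) = 0.958499
δ_res = (-25.4 + 1000) × 0.958499 − 1000 = 934.153 − 1000 = -65.85‰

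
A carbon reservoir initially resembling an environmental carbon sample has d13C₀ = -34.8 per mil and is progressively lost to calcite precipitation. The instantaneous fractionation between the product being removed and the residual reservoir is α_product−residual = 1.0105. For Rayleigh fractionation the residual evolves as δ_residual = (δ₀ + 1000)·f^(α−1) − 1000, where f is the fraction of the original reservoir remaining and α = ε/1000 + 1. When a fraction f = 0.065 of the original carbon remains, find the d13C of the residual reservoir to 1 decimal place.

Rayleigh residual: δ_res = (δ₀ + 1000)·f^(α−1) − 1000
α − 1 = 0.01050
f^(α−1) = 0.065^(0.01050) = 0.971708
δ_res = (-34.8 + 1000) × 0.971708 − 1000 = 937.892 − 1000 = -62.11 per mil

-62.1 per mil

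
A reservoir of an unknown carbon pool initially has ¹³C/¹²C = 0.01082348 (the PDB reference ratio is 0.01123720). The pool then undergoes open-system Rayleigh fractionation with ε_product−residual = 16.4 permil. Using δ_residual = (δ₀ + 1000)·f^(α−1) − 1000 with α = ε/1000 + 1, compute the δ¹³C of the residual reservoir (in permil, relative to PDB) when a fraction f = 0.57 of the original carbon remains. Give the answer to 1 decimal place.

-45.7 permil

δ₀ = (0.01082348/0.01123720 − 1)×1000 = (0.963183 − 1)×1000 = -36.817 permil
α − 1 = ε/1000 = 0.0164
f^(α−1) = 0.57^(0.0164) = 0.990824
δ_res = (-36.817 + 1000) × 0.990824 − 1000 = 954.344 − 1000 = -45.66 permil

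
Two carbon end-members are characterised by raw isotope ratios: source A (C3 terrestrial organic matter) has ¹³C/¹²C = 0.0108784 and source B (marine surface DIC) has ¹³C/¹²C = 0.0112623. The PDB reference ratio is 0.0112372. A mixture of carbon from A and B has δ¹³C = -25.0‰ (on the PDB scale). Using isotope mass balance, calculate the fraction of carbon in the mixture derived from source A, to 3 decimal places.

δ_A = (0.0108784/0.0112372 − 1)×1000 = (0.968070 − 1)×1000 = -31.930‰
δ_B = (0.0112623/0.0112372 − 1)×1000 = (1.002234 − 1)×1000 = 2.234‰
f_A = (δ_mix − δ_B)/(δ_A − δ_B) = (-25.0 − (2.234))/(-31.930 − (2.234))
f_A = -27.234 / -34.163 = 0.7972

0.797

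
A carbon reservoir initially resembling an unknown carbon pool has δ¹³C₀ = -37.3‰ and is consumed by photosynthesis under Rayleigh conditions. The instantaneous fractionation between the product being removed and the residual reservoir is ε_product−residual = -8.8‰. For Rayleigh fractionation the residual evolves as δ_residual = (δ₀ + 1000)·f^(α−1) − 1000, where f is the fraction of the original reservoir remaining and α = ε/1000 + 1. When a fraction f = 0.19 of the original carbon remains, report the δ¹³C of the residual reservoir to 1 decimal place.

Rayleigh residual: δ_res = (δ₀ + 1000)·f^(α−1) − 1000
α = ε/1000 + 1 = 0.99120, so α − 1 = -0.00880
f^(α−1) = 0.19^(-0.00880) = 1.014722
δ_res = (-37.3 + 1000) × 1.014722 − 1000 = 976.873 − 1000 = -23.13‰

-23.1‰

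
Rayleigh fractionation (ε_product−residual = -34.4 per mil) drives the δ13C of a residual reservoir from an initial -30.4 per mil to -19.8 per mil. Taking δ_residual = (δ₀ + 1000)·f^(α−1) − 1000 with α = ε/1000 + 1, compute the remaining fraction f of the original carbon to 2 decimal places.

0.73

α − 1 = ε/1000 = -0.0344
(δ_res + 1000)/(δ₀ + 1000) = (-19.8 + 1000)/(-30.4 + 1000) = 980.2/969.6 = 1.010932
f = 1.010932^(1/-0.0344) = exp(ln(1.010932)/-0.0344) = exp(0.01087/-0.0344)
f = exp(-0.3161) = 0.7290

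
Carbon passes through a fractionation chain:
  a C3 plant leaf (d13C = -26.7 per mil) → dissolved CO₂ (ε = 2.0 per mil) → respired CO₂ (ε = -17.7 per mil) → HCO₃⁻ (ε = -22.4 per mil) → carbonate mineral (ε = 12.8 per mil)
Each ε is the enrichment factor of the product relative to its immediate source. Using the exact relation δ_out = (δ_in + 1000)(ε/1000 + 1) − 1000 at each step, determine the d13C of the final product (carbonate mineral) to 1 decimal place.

step 1: δ = (-26.70 + 1000)·(2.0/1000 + 1) − 1000 = -24.75 per mil
step 2: δ = (-24.75 + 1000)·(-17.7/1000 + 1) − 1000 = -42.02 per mil
step 3: δ = (-42.02 + 1000)·(-22.4/1000 + 1) − 1000 = -63.47 per mil
step 4: δ = (-63.47 + 1000)·(12.8/1000 + 1) − 1000 = -51.49 per mil

-51.5 per mil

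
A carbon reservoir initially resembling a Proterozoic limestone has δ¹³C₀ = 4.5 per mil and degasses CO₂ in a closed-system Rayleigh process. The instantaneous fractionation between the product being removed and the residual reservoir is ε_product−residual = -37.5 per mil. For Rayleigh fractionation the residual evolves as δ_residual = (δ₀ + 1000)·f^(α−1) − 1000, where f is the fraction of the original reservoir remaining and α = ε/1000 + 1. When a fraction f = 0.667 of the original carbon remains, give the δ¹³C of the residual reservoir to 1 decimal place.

Rayleigh residual: δ_res = (δ₀ + 1000)·f^(α−1) − 1000
α = ε/1000 + 1 = 0.96250, so α − 1 = -0.03750
f^(α−1) = 0.667^(-0.03750) = 1.015302
δ_res = (4.5 + 1000) × 1.015302 − 1000 = 1019.871 − 1000 = 19.87 per mil

19.9 per mil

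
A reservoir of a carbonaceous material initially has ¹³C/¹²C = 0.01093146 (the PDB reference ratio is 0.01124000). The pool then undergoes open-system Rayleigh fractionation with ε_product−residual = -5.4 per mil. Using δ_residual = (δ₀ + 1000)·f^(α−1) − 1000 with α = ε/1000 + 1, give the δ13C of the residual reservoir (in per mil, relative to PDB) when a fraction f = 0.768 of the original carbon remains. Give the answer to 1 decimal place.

δ₀ = (0.01093146/0.01124000 − 1)×1000 = (0.972550 − 1)×1000 = -27.450 per mil
α − 1 = ε/1000 = -0.0054
f^(α−1) = 0.768^(-0.0054) = 1.001426
δ_res = (-27.450 + 1000) × 1.001426 − 1000 = 973.937 − 1000 = -26.06 per mil

-26.1 per mil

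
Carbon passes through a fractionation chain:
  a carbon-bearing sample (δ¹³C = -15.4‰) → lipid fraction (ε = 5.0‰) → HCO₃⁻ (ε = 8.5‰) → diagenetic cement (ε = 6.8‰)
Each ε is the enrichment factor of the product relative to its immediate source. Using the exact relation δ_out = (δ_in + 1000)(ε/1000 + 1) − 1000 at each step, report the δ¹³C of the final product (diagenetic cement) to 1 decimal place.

4.7‰

step 1: δ = (-15.40 + 1000)·(5.0/1000 + 1) − 1000 = -10.48‰
step 2: δ = (-10.48 + 1000)·(8.5/1000 + 1) − 1000 = -2.07‰
step 3: δ = (-2.07 + 1000)·(6.8/1000 + 1) − 1000 = 4.72‰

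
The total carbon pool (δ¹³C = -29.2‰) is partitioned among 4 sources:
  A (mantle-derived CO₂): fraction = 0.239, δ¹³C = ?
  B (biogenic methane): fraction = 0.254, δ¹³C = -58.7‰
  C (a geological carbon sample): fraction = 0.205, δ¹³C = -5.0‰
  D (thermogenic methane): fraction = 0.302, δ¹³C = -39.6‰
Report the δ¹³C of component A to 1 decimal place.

-5.5‰

Isotope mass balance: δ_bulk = Σ fᵢ·δᵢ.
-29.2 = 0.239×δ_A + 0.254×(-58.7) + 0.205×(-5.0) + 0.302×(-39.6)
0.239·δ_A = -29.2 − (-27.894) = -1.306
δ_A = -1.306 / 0.239 = -5.46‰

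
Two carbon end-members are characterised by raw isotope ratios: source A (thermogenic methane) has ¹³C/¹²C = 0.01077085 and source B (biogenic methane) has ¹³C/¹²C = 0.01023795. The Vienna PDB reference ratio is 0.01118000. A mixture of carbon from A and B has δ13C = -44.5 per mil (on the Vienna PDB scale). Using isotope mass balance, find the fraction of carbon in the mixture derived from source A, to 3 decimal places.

0.834

δ_A = (0.01077085/0.01118000 − 1)×1000 = (0.963403 − 1)×1000 = -36.597 per mil
δ_B = (0.01023795/0.01118000 − 1)×1000 = (0.915738 − 1)×1000 = -84.262 per mil
f_A = (δ_mix − δ_B)/(δ_A − δ_B) = (-44.5 − (-84.262))/(-36.597 − (-84.262))
f_A = 39.762 / 47.665 = 0.8342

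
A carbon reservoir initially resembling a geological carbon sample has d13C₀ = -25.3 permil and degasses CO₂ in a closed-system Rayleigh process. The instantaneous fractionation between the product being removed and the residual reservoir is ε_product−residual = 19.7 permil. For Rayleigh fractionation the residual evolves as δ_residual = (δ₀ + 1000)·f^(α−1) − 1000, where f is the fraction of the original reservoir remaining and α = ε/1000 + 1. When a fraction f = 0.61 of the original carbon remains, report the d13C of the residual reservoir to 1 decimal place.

-34.7 permil

Rayleigh residual: δ_res = (δ₀ + 1000)·f^(α−1) − 1000
α = ε/1000 + 1 = 1.01970, so α − 1 = 0.01970
f^(α−1) = 0.61^(0.01970) = 0.990310
δ_res = (-25.3 + 1000) × 0.990310 − 1000 = 965.255 − 1000 = -34.75 permil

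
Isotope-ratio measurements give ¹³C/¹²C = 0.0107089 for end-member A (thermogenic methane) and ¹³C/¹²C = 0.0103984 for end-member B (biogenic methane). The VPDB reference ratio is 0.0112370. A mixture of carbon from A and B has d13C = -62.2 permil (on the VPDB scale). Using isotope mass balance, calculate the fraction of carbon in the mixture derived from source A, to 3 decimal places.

δ_A = (0.0107089/0.0112370 − 1)×1000 = (0.953003 − 1)×1000 = -46.997 permil
δ_B = (0.0103984/0.0112370 − 1)×1000 = (0.925372 − 1)×1000 = -74.628 permil
f_A = (δ_mix − δ_B)/(δ_A − δ_B) = (-62.2 − (-74.628))/(-46.997 − (-74.628))
f_A = 12.428 / 27.632 = 0.4498

0.450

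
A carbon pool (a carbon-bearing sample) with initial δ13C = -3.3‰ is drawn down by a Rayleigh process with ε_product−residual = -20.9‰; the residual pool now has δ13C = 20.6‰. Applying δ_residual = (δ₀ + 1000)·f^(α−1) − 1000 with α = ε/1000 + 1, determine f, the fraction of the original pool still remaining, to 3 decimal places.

0.322

α − 1 = ε/1000 = -0.0209
(δ_res + 1000)/(δ₀ + 1000) = (20.6 + 1000)/(-3.3 + 1000) = 1020.6/996.7 = 1.023979
f = 1.023979^(1/-0.0209) = exp(ln(1.023979)/-0.0209) = exp(0.02370/-0.0209)
f = exp(-1.1338) = 0.3218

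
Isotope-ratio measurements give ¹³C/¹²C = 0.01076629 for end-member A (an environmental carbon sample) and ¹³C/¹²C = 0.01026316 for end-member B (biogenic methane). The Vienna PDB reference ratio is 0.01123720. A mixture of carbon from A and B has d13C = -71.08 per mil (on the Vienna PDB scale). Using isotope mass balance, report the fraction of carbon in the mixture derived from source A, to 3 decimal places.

δ_A = (0.01076629/0.01123720 − 1)×1000 = (0.958094 − 1)×1000 = -41.906 per mil
δ_B = (0.01026316/0.01123720 − 1)×1000 = (0.913320 − 1)×1000 = -86.680 per mil
f_A = (δ_mix − δ_B)/(δ_A − δ_B) = (-71.08 − (-86.680))/(-41.906 − (-86.680))
f_A = 15.600 / 44.774 = 0.3484

0.348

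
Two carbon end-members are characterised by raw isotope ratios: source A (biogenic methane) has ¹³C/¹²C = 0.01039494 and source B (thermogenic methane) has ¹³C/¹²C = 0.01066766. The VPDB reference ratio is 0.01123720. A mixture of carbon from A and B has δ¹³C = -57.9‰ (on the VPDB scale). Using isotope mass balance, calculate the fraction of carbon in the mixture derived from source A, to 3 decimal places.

δ_A = (0.01039494/0.01123720 − 1)×1000 = (0.925047 − 1)×1000 = -74.953‰
δ_B = (0.01066766/0.01123720 − 1)×1000 = (0.949317 − 1)×1000 = -50.683‰
f_A = (δ_mix − δ_B)/(δ_A − δ_B) = (-57.9 − (-50.683))/(-74.953 − (-50.683))
f_A = -7.217 / -24.269 = 0.2974

0.297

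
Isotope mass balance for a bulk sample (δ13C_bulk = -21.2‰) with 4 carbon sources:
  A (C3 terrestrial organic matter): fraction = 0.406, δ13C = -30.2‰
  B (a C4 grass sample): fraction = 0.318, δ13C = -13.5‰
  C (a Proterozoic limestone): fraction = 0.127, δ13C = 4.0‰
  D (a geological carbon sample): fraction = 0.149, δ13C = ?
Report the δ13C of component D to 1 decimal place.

-34.6‰

Isotope mass balance: δ_bulk = Σ fᵢ·δᵢ.
-21.2 = 0.406×(-30.2) + 0.318×(-13.5) + 0.127×(4.0) + 0.149×δ_D
0.149·δ_D = -21.2 − (-16.046) = -5.154
δ_D = -5.154 / 0.149 = -34.59‰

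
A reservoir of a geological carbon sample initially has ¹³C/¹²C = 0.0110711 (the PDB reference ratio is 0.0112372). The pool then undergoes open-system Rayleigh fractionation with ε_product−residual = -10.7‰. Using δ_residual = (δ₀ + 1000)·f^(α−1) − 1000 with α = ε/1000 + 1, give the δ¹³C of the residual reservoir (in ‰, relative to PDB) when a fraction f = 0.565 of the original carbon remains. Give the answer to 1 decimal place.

δ₀ = (0.0110711/0.0112372 − 1)×1000 = (0.985219 − 1)×1000 = -14.781‰
α − 1 = ε/1000 = -0.0107
f^(α−1) = 0.565^(-0.0107) = 1.006128
δ_res = (-14.781 + 1000) × 1.006128 − 1000 = 991.256 − 1000 = -8.74‰

-8.7‰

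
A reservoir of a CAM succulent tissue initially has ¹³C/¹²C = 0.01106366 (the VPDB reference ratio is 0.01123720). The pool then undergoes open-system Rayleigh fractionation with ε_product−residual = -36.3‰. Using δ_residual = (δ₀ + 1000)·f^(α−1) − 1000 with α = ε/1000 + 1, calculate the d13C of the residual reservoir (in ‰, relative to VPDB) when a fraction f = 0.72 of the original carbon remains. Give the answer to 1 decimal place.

-3.6‰

δ₀ = (0.01106366/0.01123720 − 1)×1000 = (0.984557 − 1)×1000 = -15.443‰
α − 1 = ε/1000 = -0.0363
f^(α−1) = 0.72^(-0.0363) = 1.011996
δ_res = (-15.443 + 1000) × 1.011996 − 1000 = 996.367 − 1000 = -3.63‰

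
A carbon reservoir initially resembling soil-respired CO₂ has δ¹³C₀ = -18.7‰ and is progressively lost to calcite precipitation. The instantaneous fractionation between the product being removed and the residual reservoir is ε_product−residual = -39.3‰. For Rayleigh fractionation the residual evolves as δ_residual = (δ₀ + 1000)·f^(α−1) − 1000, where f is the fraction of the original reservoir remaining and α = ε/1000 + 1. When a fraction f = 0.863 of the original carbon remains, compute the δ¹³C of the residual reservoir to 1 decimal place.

Rayleigh residual: δ_res = (δ₀ + 1000)·f^(α−1) − 1000
α = ε/1000 + 1 = 0.96070, so α − 1 = -0.03930
f^(α−1) = 0.863^(-0.03930) = 1.005807
δ_res = (-18.7 + 1000) × 1.005807 − 1000 = 986.999 − 1000 = -13.00‰

-13.0‰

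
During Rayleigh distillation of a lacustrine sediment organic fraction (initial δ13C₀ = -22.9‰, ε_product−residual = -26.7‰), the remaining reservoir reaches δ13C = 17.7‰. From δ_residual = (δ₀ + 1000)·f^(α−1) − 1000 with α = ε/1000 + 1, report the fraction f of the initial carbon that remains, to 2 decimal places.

α − 1 = ε/1000 = -0.0267
(δ_res + 1000)/(δ₀ + 1000) = (17.7 + 1000)/(-22.9 + 1000) = 1017.7/977.1 = 1.041552
f = 1.041552^(1/-0.0267) = exp(ln(1.041552)/-0.0267) = exp(0.04071/-0.0267)
f = exp(-1.5248) = 0.2177

0.22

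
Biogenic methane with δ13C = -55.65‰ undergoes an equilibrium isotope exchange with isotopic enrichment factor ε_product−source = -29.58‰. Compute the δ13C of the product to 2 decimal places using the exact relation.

To first order, δ_product ≈ δ_source + ε = -85.23‰.
Exactly, δ_product = (δ_source + 1000)·(ε/1000 + 1) − 1000.
δ_product = (-55.65 + 1000) × (-29.58/1000 + 1) − 1000
δ_product = -83.584‰

-83.58‰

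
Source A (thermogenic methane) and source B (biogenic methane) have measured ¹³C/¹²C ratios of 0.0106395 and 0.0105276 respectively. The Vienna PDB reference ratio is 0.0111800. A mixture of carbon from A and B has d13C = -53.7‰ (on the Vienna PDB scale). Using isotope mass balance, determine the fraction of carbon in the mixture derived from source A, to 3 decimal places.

0.465

δ_A = (0.0106395/0.0111800 − 1)×1000 = (0.951655 − 1)×1000 = -48.345‰
δ_B = (0.0105276/0.0111800 − 1)×1000 = (0.941646 − 1)×1000 = -58.354‰
f_A = (δ_mix − δ_B)/(δ_A − δ_B) = (-53.7 − (-58.354))/(-48.345 − (-58.354))
f_A = 4.654 / 10.009 = 0.4650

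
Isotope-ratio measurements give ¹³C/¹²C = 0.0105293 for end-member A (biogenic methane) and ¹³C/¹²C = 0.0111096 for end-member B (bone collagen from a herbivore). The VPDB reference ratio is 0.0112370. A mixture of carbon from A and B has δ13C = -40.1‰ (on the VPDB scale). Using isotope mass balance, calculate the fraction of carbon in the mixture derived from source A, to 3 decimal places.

0.557

δ_A = (0.0105293/0.0112370 − 1)×1000 = (0.937021 − 1)×1000 = -62.979‰
δ_B = (0.0111096/0.0112370 − 1)×1000 = (0.988662 − 1)×1000 = -11.338‰
f_A = (δ_mix − δ_B)/(δ_A − δ_B) = (-40.1 − (-11.338))/(-62.979 − (-11.338))
f_A = -28.762 / -51.642 = 0.5570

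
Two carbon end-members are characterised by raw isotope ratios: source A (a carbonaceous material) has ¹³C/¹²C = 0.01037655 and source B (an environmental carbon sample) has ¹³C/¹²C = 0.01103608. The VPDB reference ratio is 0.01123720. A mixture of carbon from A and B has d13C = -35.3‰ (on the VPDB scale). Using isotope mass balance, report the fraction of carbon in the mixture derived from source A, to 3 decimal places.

δ_A = (0.01037655/0.01123720 − 1)×1000 = (0.923411 − 1)×1000 = -76.589‰
δ_B = (0.01103608/0.01123720 − 1)×1000 = (0.982102 − 1)×1000 = -17.898‰
f_A = (δ_mix − δ_B)/(δ_A − δ_B) = (-35.3 − (-17.898))/(-76.589 − (-17.898))
f_A = -17.402 / -58.692 = 0.2965

0.297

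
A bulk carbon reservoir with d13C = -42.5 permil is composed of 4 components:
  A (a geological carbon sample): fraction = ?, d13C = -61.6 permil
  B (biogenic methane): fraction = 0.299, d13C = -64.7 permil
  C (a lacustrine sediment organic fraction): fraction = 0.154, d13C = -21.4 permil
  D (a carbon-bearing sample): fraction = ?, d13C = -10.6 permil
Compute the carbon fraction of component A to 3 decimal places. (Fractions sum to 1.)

Let f_A and f_D be the unknown fractions; fractions sum to 1 so f_A + f_D = 0.547.
Mass balance: Σ fᵢ·δᵢ = δ_bulk ⇒ f_A·(-61.6) + f_D·(-10.6) = -42.5 − (-22.641) = -19.859
Substitute f_D = 0.547 − f_A:
f_A·(-61.6 − -10.6) = -19.859 − 0.547×(-10.6) = -14.061
f_A = -14.061 / -51.0 = 0.2757

0.276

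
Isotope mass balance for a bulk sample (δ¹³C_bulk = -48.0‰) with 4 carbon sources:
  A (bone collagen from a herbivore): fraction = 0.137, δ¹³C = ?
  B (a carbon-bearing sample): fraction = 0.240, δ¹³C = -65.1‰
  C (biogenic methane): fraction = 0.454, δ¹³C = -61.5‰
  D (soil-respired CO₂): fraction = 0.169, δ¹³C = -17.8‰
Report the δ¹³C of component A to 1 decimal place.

Isotope mass balance: δ_bulk = Σ fᵢ·δᵢ.
-48.0 = 0.137×δ_A + 0.240×(-65.1) + 0.454×(-61.5) + 0.169×(-17.8)
0.137·δ_A = -48.0 − (-46.553) = -1.447
δ_A = -1.447 / 0.137 = -10.56‰

-10.6‰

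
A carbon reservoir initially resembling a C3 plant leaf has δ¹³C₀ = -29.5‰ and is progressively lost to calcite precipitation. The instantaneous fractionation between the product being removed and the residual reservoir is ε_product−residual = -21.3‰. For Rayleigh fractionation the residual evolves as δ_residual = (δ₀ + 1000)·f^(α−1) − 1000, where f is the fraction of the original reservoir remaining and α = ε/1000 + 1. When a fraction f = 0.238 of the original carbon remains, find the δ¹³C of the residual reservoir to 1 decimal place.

0.6‰

Rayleigh residual: δ_res = (δ₀ + 1000)·f^(α−1) − 1000
α = ε/1000 + 1 = 0.97870, so α − 1 = -0.02130
f^(α−1) = 0.238^(-0.02130) = 1.031048
δ_res = (-29.5 + 1000) × 1.031048 − 1000 = 1000.632 − 1000 = 0.63‰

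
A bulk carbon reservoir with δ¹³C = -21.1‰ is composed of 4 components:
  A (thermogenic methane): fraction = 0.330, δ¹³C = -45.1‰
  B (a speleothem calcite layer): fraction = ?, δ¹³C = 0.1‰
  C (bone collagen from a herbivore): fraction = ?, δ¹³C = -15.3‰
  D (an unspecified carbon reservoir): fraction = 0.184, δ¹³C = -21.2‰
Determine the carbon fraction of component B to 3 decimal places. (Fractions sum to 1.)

Let f_B and f_C be the unknown fractions; fractions sum to 1 so f_B + f_C = 0.486.
Mass balance: Σ fᵢ·δᵢ = δ_bulk ⇒ f_B·(0.1) + f_C·(-15.3) = -21.1 − (-18.784) = -2.316
Substitute f_C = 0.486 − f_B:
f_B·(0.1 − -15.3) = -2.316 − 0.486×(-15.3) = 5.120
f_B = 5.120 / 15.4 = 0.3324

0.332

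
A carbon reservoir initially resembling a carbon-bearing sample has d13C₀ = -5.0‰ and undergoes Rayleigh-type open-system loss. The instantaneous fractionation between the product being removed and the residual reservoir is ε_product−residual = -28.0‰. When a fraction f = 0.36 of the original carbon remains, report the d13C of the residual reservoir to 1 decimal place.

Rayleigh residual: δ_res = (δ₀ + 1000)·f^(α−1) − 1000
α = ε/1000 + 1 = 0.97200, so α − 1 = -0.02800
f^(α−1) = 0.36^(-0.02800) = 1.029019
δ_res = (-5.0 + 1000) × 1.029019 − 1000 = 1023.874 − 1000 = 23.87‰

23.9‰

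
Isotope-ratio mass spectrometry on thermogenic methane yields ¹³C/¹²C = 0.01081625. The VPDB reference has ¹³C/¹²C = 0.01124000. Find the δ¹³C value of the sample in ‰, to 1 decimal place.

-37.7‰

δ¹³C = (R_sample / R_standard − 1) × 1000
R_sample / R_standard = 0.01081625 / 0.01124000 = 0.962300
δ¹³C = (0.962300 − 1) × 1000 = -37.70‰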